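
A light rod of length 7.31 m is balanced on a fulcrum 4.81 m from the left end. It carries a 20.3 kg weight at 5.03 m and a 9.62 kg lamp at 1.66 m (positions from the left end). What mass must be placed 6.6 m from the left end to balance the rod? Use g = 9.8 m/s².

About the fulcrum (at 4.81 m from the left end):
Weight: 20.3 × 9.8 = 198.9 N down at 5.03 m → arm 0.22 m, τ = 198.9 × 0.22 = 43.76 N·m clockwise.
Lamp: 9.62 × 9.8 = 94.28 N down at 1.66 m → arm 3.15 m, τ = 94.28 × 3.15 = 297 N·m counterclockwise.
Net moment of known loads = 253.2 N·m counterclockwise.
An unknown mass m at 6.6 m has arm 1.79 m; its moment is m·g·1.79 clockwise.
Στ = 0 ⇒ m × 9.8 × 1.79 = 253.2 ⇒ m = 253.2 / (9.8 × 1.79) = 14.4 kg.

m ≈ 14.4 kg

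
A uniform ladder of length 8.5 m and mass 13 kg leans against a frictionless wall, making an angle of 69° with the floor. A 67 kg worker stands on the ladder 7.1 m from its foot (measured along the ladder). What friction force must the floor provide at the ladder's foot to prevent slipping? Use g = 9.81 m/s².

f ≈ 235 N

Take moments about the foot of the ladder.
Ladder weight 13×9.81 = 127.5 N acts at 4.25 m along the ladder; its horizontal arm is 4.25·cos69° = 1.523 m → τ = 194.2 N·m clockwise.
Worker: 67×9.81 = 657.3 N at 7.1 m → arm 2.544 m → τ = 1672 N·m clockwise.
Wall normal N acts horizontally at the top; its moment arm is the height L sinθ = 8.5·sin69° = 7.935 m, counterclockwise.
Στ = 0 ⇒ N × 7.935 = 1866 ⇒ N = 235 N.
ΣFx = 0: friction at the foot balances the wall's push, so f = N_wall = 235 N.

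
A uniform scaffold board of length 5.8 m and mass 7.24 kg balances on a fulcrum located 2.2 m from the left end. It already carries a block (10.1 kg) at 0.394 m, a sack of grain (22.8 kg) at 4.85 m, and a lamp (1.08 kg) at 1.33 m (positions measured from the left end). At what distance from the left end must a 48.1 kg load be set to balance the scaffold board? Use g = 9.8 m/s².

About the fulcrum (at 2.2 m from the left end):
Beam weight: 7.24 × 9.8 = 70.95 N down at 2.9 m → arm 0.7 m, τ = 70.95 × 0.7 = 49.66 N·m clockwise.
Block: 10.1 × 9.8 = 98.98 N down at 0.394 m → arm 1.806 m, τ = 98.98 × 1.806 = 178.8 N·m counterclockwise.
Sack of grain: 22.8 × 9.8 = 223.4 N down at 4.85 m → arm 2.65 m, τ = 223.4 × 2.65 = 592 N·m clockwise.
Lamp: 1.08 × 9.8 = 10.58 N down at 1.33 m → arm 0.87 m, τ = 10.58 × 0.87 = 9.205 N·m counterclockwise.
Net moment of existing loads = 453.7 N·m clockwise.
The load weighs 48.1 × 9.8 = 471.4 N and must supply an equal counterclockwise moment, so its lever arm about the fulcrum is 453.7 / 471.4 = 0.962 m.
That puts it at 2.2 − 0.962 = 1.24 m from the left end.

x ≈ 1.24 m from the left end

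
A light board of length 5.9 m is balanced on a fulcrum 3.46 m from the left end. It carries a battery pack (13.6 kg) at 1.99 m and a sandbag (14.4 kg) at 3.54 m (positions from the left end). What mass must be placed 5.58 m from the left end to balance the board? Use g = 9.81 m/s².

m ≈ 8.89 kg

Taking torques about the fulcrum (at 3.46 m from the left end):
Battery pack: 13.6 × 9.81 = 133.4 N down at 1.99 m → arm 1.47 m, τ = 133.4 × 1.47 = 196.1 N·m counterclockwise.
Sandbag: 14.4 × 9.81 = 141.3 N down at 3.54 m → arm 0.08 m, τ = 141.3 × 0.08 = 11.3 N·m clockwise.
Net moment of known loads = 184.8 N·m counterclockwise.
An unknown mass m at 5.58 m has arm 2.12 m; its moment is m·g·2.12 clockwise.
For rotational equilibrium, m × 9.81 × 2.12 = 184.8, so m = 184.8 / (9.81 × 2.12) = 8.89 kg.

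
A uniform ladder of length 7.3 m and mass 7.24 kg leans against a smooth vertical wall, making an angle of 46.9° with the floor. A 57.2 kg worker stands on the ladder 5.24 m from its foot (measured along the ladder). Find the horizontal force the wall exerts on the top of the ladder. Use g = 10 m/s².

N_wall ≈ 418 N

Sum moments about the foot of the ladder (the floor normal and friction both act there and drop out).
Ladder weight 7.24×10 = 72.4 N acts at 3.65 m along the ladder; its horizontal arm is 3.65·cos46.9° = 2.494 m → τ = 180.6 N·m clockwise.
Worker: 57.2×10 = 572 N at 5.24 m → arm 3.58 m → τ = 2048 N·m clockwise.
Wall normal N acts horizontally at the top; its moment arm is the height L sinθ = 7.3·sin46.9° = 5.33 m, counterclockwise.
Στ = 0 ⇒ N × 5.33 = 2229 ⇒ N = 418 N.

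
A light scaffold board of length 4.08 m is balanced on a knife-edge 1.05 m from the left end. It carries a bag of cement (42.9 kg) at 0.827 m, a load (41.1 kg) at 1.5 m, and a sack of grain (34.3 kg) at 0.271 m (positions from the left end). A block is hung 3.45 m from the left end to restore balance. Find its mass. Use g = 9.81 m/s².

Sum moments about the knife-edge (at 1.05 m from the left end) (the support reaction has zero arm there).
Bag of cement: 42.9 × 9.81 = 420.8 N down at 0.827 m → arm 0.223 m, τ = 420.8 × 0.223 = 93.84 N·m counterclockwise.
Load: 41.1 × 9.81 = 403.2 N down at 1.5 m → arm 0.45 m, τ = 403.2 × 0.45 = 181.4 N·m clockwise.
Sack of grain: 34.3 × 9.81 = 336.5 N down at 0.271 m → arm 0.779 m, τ = 336.5 × 0.779 = 262.1 N·m counterclockwise.
Net moment of known loads = 174.5 N·m counterclockwise.
An unknown mass m at 3.45 m has arm 2.4 m; its moment is m·g·2.4 clockwise.
Στ = 0 ⇒ m × 9.81 × 2.4 = 174.5 ⇒ m = 174.5 / (9.81 × 2.4) = 7.41 kg.

m ≈ 7.41 kg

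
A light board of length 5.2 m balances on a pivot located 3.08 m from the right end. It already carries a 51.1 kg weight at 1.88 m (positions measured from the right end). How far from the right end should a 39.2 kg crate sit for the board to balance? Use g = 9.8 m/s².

x ≈ 4.64 m from the right end

Sum moments about the pivot (at 3.08 m from the right end) (the support reaction has zero arm there).
Weight: 51.1 × 9.8 = 500.8 N down at 1.88 m → arm 1.2 m, τ = 500.8 × 1.2 = 601 N·m clockwise.
Net moment of existing loads = 601 N·m clockwise.
The crate weighs 39.2 × 9.8 = 384.2 N and must supply an equal counterclockwise moment, so its lever arm about the pivot is 601 / 384.2 = 1.56 m.
That puts it at 3.08 + 1.56 = 4.64 m from the right end.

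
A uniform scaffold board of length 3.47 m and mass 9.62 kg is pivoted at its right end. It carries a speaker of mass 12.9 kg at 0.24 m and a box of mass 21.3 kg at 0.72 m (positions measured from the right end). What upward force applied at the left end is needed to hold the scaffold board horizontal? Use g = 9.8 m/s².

Take moments about the right end.
Beam weight: 9.62 × 9.8 = 94.28 N down at 1.735 m → arm 1.735 m, τ = 94.28 × 1.735 = 163.6 N·m counterclockwise.
Speaker: 12.9 × 9.8 = 126.4 N down at 0.24 m → arm 0.24 m, τ = 126.4 × 0.24 = 30.34 N·m counterclockwise.
Box: 21.3 × 9.8 = 208.7 N down at 0.72 m → arm 0.72 m, τ = 208.7 × 0.72 = 150.3 N·m counterclockwise.
Net moment of the loads = 344.2 N·m counterclockwise.
The upward force F acts at the left end, arm 3.47 m, giving F × 3.47 clockwise.
Setting net torque to zero: F × 3.47 = 344.2 → F = 344.2 / 3.47 = 99.2 N.

F ≈ 99.2 N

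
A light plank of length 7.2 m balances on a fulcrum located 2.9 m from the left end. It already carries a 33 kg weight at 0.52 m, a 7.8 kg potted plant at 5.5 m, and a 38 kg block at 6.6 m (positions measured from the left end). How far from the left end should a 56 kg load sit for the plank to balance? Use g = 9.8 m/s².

Take moments about the fulcrum (at 2.9 m from the left end).
Weight: 33 × 9.8 = 323.4 N down at 0.52 m → arm 2.38 m, τ = 323.4 × 2.38 = 769.7 N·m counterclockwise.
Potted plant: 7.8 × 9.8 = 76.44 N down at 5.5 m → arm 2.6 m, τ = 76.44 × 2.6 = 198.7 N·m clockwise.
Block: 38 × 9.8 = 372.4 N down at 6.6 m → arm 3.7 m, τ = 372.4 × 3.7 = 1378 N·m clockwise.
Net moment of existing loads = 807 N·m clockwise.
The load weighs 56 × 9.8 = 548.8 N and must supply an equal counterclockwise moment, so its lever arm about the fulcrum is 807 / 548.8 = 1.47 m.
That puts it at 2.9 − 1.47 = 1.43 m from the left end.

x ≈ 1.43 m from the left end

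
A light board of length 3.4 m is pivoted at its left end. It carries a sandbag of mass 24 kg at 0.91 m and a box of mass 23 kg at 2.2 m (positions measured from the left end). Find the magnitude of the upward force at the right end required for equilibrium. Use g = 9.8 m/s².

Taking torques about the left end:
Sandbag: 24 × 9.8 = 235.2 N down at 0.91 m → arm 0.91 m, τ = 235.2 × 0.91 = 214 N·m clockwise.
Box: 23 × 9.8 = 225.4 N down at 2.2 m → arm 2.2 m, τ = 225.4 × 2.2 = 495.9 N·m clockwise.
Net moment of the loads = 709.9 N·m clockwise.
The upward force F acts at the right end, arm 3.4 m, giving F × 3.4 counterclockwise.
Balancing moments: F × 3.4 = 709.9, giving F = 709.9 / 3.4 = 209 N.

F ≈ 209 N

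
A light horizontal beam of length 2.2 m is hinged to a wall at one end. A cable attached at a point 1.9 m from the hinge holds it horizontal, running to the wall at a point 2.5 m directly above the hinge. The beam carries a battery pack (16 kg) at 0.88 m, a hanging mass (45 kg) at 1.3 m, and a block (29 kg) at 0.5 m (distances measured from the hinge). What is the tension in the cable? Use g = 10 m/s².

T ≈ 576 N

Take moments about the hinge.
Battery pack: 16 × 10 = 160 N down at 0.88 m → arm 0.88 m, τ = 160 × 0.88 = 140.8 N·m clockwise.
Hanging mass: 45 × 10 = 450 N down at 1.3 m → arm 1.3 m, τ = 450 × 1.3 = 585 N·m clockwise.
Block: 29 × 10 = 290 N down at 0.5 m → arm 0.5 m, τ = 290 × 0.5 = 145 N·m clockwise.
Total clockwise load moment = 870.8 N·m.
The cable tension T acts at 1.9 m; only its component perpendicular to the beam, T sinθ, produces torque. sinθ = h/√(h²+d²) = 2.5/√(2.5²+1.9²) = 0.7962.
Setting net torque to zero: T × 1.9 × 0.7962 = 870.8 → T = 870.8 / 1.513 = 576 N.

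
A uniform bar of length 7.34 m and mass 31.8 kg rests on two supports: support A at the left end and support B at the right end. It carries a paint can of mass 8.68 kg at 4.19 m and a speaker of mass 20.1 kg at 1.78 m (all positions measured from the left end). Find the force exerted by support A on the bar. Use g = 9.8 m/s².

Choose support B as the axis so its reaction then has zero moment arm.
Beam weight: 31.8 × 9.8 = 311.6 N down at 3.67 m → arm 3.67 m, τ = 311.6 × 3.67 = 1144 N·m counterclockwise.
Paint can: 8.68 × 9.8 = 85.06 N down at 4.19 m → arm 3.15 m, τ = 85.06 × 3.15 = 267.9 N·m counterclockwise.
Speaker: 20.1 × 9.8 = 197 N down at 1.78 m → arm 5.56 m, τ = 197 × 5.56 = 1095 N·m counterclockwise.
Net load moment about support B = 2507 N·m counterclockwise.
Reaction R at support A is upward at 0 m, arm 7.34 m → moment R × 7.34 clockwise.
Balancing moments: R × 7.34 = 2507, giving R = 342 N.

R_A ≈ 342 N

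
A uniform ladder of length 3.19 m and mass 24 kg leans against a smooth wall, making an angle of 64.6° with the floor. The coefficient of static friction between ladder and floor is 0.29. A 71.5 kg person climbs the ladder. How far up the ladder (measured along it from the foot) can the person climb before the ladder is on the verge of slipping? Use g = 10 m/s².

Take moments about the foot of the ladder.
Ladder weight 24×10 = 240 N acts at 1.595 m along the ladder; its horizontal arm is 1.595·cos64.6° = 0.6842 m → τ = 164.2 N·m clockwise.
Person weight 71.5×10 = 715 N at distance d → arm d·cos64.6° → τ = 715·d·0.4289 clockwise.
Wall normal N at the top has arm L sinθ = 2.882 m counterclockwise, so Στ = 0 gives N·2.882 = 164.2 + 306.7·d.
ΣFy = 0 ⇒ N_floor = 955 N, so the maximum friction is μ_s·N_floor = 0.29×955 = 276.9 N. ΣFx = 0 ⇒ N_wall = f, so at the slipping point N = 276.9 N.
Substituting: 276.9×2.882 = 164.2 + 306.7·d ⇒ d = (798 − 164.2) / 306.7 = 2.07 m.

d ≈ 2.07 m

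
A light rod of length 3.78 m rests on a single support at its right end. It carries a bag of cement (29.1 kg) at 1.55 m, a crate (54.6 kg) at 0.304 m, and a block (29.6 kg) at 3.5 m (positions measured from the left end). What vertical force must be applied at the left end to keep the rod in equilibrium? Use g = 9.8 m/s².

F ≈ 682 N

Taking torques about the right end:
Bag of cement: 29.1 × 9.8 = 285.2 N down at 1.55 m → arm 2.23 m, τ = 285.2 × 2.23 = 636 N·m counterclockwise.
Crate: 54.6 × 9.8 = 535.1 N down at 0.304 m → arm 3.476 m, τ = 535.1 × 3.476 = 1860 N·m counterclockwise.
Block: 29.6 × 9.8 = 290.1 N down at 3.5 m → arm 0.28 m, τ = 290.1 × 0.28 = 81.23 N·m counterclockwise.
Net moment of the loads = 2577 N·m counterclockwise.
The upward force F acts at the left end, arm 3.78 m, giving F × 3.78 clockwise.
Setting net torque to zero: F × 3.78 = 2577 → F = 2577 / 3.78 = 682 N.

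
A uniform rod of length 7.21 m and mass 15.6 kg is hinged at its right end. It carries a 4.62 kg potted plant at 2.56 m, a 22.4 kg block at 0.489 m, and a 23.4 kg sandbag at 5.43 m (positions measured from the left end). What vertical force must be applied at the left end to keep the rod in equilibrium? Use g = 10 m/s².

F ≈ 374 N

About the right end:
Beam weight: 15.6 × 10 = 156 N down at 3.605 m → arm 3.605 m, τ = 156 × 3.605 = 562.4 N·m counterclockwise.
Potted plant: 4.62 × 10 = 46.2 N down at 2.56 m → arm 4.65 m, τ = 46.2 × 4.65 = 214.8 N·m counterclockwise.
Block: 22.4 × 10 = 224 N down at 0.489 m → arm 6.721 m, τ = 224 × 6.721 = 1506 N·m counterclockwise.
Sandbag: 23.4 × 10 = 234 N down at 5.43 m → arm 1.78 m, τ = 234 × 1.78 = 416.5 N·m counterclockwise.
Net moment of the loads = 2700 N·m counterclockwise.
The upward force F acts at the left end, arm 7.21 m, giving F × 7.21 clockwise.
Στ = 0 ⇒ F × 7.21 = 2700 ⇒ F = 2700 / 7.21 = 374 N.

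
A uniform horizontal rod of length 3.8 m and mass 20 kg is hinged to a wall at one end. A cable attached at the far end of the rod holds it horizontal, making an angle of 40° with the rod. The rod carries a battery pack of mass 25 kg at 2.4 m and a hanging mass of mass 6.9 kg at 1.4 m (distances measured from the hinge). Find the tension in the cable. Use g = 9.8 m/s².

Sum moments about the hinge (the unknown hinge reaction has zero arm there).
Beam weight: 20 × 9.8 = 196 N down at 1.9 m → arm 1.9 m, τ = 196 × 1.9 = 372.4 N·m clockwise.
Battery pack: 25 × 9.8 = 245 N down at 2.4 m → arm 2.4 m, τ = 245 × 2.4 = 588 N·m clockwise.
Hanging mass: 6.9 × 9.8 = 67.62 N down at 1.4 m → arm 1.4 m, τ = 67.62 × 1.4 = 94.67 N·m clockwise.
Total clockwise load moment = 1055 N·m.
The cable tension T acts at 3.8 m; only its component perpendicular to the rod, T sinθ, produces torque. sin 40° = 0.6428.
Setting net torque to zero: T × 3.8 × 0.6428 = 1055 → T = 1055 / 2.443 = 432 N.

T ≈ 432 N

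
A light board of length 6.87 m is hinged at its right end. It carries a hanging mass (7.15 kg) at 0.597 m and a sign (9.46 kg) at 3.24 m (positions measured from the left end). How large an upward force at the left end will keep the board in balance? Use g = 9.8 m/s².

F ≈ 113 N

Choose the right end as the axis so the unknown pivot reaction has zero arm there.
Hanging mass: 7.15 × 9.8 = 70.07 N down at 0.597 m → arm 6.273 m, τ = 70.07 × 6.273 = 439.5 N·m counterclockwise.
Sign: 9.46 × 9.8 = 92.71 N down at 3.24 m → arm 3.63 m, τ = 92.71 × 3.63 = 336.5 N·m counterclockwise.
Net moment of the loads = 776 N·m counterclockwise.
The upward force F acts at the left end, arm 6.87 m, giving F × 6.87 clockwise.
Balancing moments: F × 6.87 = 776, giving F = 776 / 6.87 = 113 N.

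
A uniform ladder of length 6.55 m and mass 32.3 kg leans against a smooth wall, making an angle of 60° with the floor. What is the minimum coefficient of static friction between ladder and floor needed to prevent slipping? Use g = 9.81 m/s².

About the foot of the ladder:
Ladder weight 32.3×9.81 = 316.9 N acts at 3.275 m along the ladder; its horizontal arm is 3.275·cos60° = 1.638 m → τ = 519.1 N·m clockwise.
Wall normal N acts horizontally at the top; its moment arm is the height L sinθ = 6.55·sin60° = 5.672 m, counterclockwise.
Balancing moments: N × 5.672 = 519.1, giving N = 91.52 N.
ΣFx = 0 ⇒ f = N_wall = 91.52 N. ΣFy = 0 ⇒ N_floor = 316.9 N.
μ_min = f / N_floor = 91.52 / 316.9 = 0.289.

μ_min ≈ 0.289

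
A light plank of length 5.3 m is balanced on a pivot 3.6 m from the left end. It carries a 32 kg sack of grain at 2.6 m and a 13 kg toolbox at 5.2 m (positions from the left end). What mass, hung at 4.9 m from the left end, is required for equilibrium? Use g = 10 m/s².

Choose the pivot (at 3.6 m from the left end) as the axis so the support reaction has zero arm there.
Sack of grain: 32 × 10 = 320 N down at 2.6 m → arm 1 m, τ = 320 × 1 = 320 N·m counterclockwise.
Toolbox: 13 × 10 = 130 N down at 5.2 m → arm 1.6 m, τ = 130 × 1.6 = 208 N·m clockwise.
Net moment of known loads = 112 N·m counterclockwise.
An unknown mass m at 4.9 m has arm 1.3 m; its moment is m·g·1.3 clockwise.
Στ = 0 ⇒ m × 10 × 1.3 = 112 ⇒ m = 112 / (10 × 1.3) = 8.62 kg.

m ≈ 8.62 kg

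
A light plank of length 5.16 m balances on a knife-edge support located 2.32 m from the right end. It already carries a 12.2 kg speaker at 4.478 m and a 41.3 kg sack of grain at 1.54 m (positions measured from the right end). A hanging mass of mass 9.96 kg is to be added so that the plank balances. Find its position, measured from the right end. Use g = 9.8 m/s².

x ≈ 2.91 m from the right end

Take moments about the knife-edge support (at 2.32 m from the right end).
Speaker: 12.2 × 9.8 = 119.6 N down at 4.478 m → arm 2.158 m, τ = 119.6 × 2.158 = 258.1 N·m counterclockwise.
Sack of grain: 41.3 × 9.8 = 404.7 N down at 1.54 m → arm 0.78 m, τ = 404.7 × 0.78 = 315.7 N·m clockwise.
Net moment of existing loads = 57.6 N·m clockwise.
The hanging mass weighs 9.96 × 9.8 = 97.61 N and must supply an equal counterclockwise moment, so its lever arm about the knife-edge support is 57.6 / 97.61 = 0.59 m.
That puts it at 2.32 + 0.59 = 2.91 m from the right end.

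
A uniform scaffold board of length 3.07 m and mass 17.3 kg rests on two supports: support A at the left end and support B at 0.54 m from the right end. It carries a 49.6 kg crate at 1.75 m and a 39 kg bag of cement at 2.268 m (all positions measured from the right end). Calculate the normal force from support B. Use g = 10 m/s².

Choose support A as the axis so its reaction then has zero moment arm.
Beam weight: 17.3 × 10 = 173 N down at 1.535 m → arm 1.535 m, τ = 173 × 1.535 = 265.6 N·m clockwise.
Crate: 49.6 × 10 = 496 N down at 1.75 m → arm 1.32 m, τ = 496 × 1.32 = 654.7 N·m clockwise.
Bag of cement: 39 × 10 = 390 N down at 2.268 m → arm 0.802 m, τ = 390 × 0.802 = 312.8 N·m clockwise.
Net load moment about support A = 1233 N·m clockwise.
Reaction R at support B is upward at 0.54 m, arm 2.53 m → moment R × 2.53 counterclockwise.
Setting net torque to zero: R × 2.53 = 1233 → R = 487 N.

R_B ≈ 487 N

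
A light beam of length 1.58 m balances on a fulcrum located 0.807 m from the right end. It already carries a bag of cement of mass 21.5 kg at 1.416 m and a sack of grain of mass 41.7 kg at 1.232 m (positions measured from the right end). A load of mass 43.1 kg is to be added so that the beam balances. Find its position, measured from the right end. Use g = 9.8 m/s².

Sum moments about the fulcrum (at 0.807 m from the right end) (the support reaction has zero arm there).
Bag of cement: 21.5 × 9.8 = 210.7 N down at 1.416 m → arm 0.609 m, τ = 210.7 × 0.609 = 128.3 N·m counterclockwise.
Sack of grain: 41.7 × 9.8 = 408.7 N down at 1.232 m → arm 0.425 m, τ = 408.7 × 0.425 = 173.7 N·m counterclockwise.
Net moment of existing loads = 302 N·m counterclockwise.
The load weighs 43.1 × 9.8 = 422.4 N and must supply an equal clockwise moment, so its lever arm about the fulcrum is 302 / 422.4 = 0.715 m.
That puts it at 0.807 − 0.715 = 0.092 m from the right end.

x ≈ 0.092 m from the right end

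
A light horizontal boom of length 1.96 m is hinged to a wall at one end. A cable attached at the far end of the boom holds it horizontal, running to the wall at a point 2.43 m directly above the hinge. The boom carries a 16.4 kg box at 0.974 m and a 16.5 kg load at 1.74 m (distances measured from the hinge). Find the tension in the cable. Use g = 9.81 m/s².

About the hinge:
Box: 16.4 × 9.81 = 160.9 N down at 0.974 m → arm 0.974 m, τ = 160.9 × 0.974 = 156.7 N·m clockwise.
Load: 16.5 × 9.81 = 161.9 N down at 1.74 m → arm 1.74 m, τ = 161.9 × 1.74 = 281.7 N·m clockwise.
Total clockwise load moment = 438.4 N·m.
The cable tension T acts at 1.96 m; only its component perpendicular to the boom, T sinθ, produces torque. sinθ = h/√(h²+d²) = 2.43/√(2.43²+1.96²) = 0.7784.
Balancing moments: T × 1.96 × 0.7784 = 438.4, giving T = 438.4 / 1.526 = 287 N.

T ≈ 287 N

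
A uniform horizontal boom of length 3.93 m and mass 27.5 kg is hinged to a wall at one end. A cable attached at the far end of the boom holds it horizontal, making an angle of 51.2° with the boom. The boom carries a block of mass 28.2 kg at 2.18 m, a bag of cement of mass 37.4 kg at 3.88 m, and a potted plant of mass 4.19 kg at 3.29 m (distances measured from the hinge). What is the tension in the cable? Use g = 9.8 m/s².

T ≈ 878 N

Take moments about the hinge.
Beam weight: 27.5 × 9.8 = 269.5 N down at 1.965 m → arm 1.965 m, τ = 269.5 × 1.965 = 529.6 N·m clockwise.
Block: 28.2 × 9.8 = 276.4 N down at 2.18 m → arm 2.18 m, τ = 276.4 × 2.18 = 602.6 N·m clockwise.
Bag of cement: 37.4 × 9.8 = 366.5 N down at 3.88 m → arm 3.88 m, τ = 366.5 × 3.88 = 1422 N·m clockwise.
Potted plant: 4.19 × 9.8 = 41.06 N down at 3.29 m → arm 3.29 m, τ = 41.06 × 3.29 = 135.1 N·m clockwise.
Total clockwise load moment = 2689 N·m.
The cable tension T acts at 3.93 m; only its component perpendicular to the boom, T sinθ, produces torque. sin 51.2° = 0.7793.
Setting net torque to zero: T × 3.93 × 0.7793 = 2689 → T = 2689 / 3.063 = 878 N.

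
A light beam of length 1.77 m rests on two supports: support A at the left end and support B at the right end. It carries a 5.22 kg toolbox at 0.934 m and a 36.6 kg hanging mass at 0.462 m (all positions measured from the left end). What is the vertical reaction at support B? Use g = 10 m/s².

R_B ≈ 123 N

About support A:
Toolbox: 5.22 × 10 = 52.2 N down at 0.934 m → arm 0.934 m, τ = 52.2 × 0.934 = 48.75 N·m clockwise.
Hanging mass: 36.6 × 10 = 366 N down at 0.462 m → arm 0.462 m, τ = 366 × 0.462 = 169.1 N·m clockwise.
Net load moment about support A = 217.8 N·m clockwise.
Reaction R at support B is upward at 1.77 m, arm 1.77 m → moment R × 1.77 counterclockwise.
Balancing moments: R × 1.77 = 217.8, giving R = 123 N.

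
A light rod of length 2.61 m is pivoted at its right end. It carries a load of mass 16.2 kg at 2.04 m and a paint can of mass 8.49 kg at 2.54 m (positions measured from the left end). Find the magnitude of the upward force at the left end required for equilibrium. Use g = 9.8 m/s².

Sum moments about the right end (the unknown pivot reaction has zero arm there).
Load: 16.2 × 9.8 = 158.8 N down at 2.04 m → arm 0.57 m, τ = 158.8 × 0.57 = 90.52 N·m counterclockwise.
Paint can: 8.49 × 9.8 = 83.2 N down at 2.54 m → arm 0.07 m, τ = 83.2 × 0.07 = 5.824 N·m counterclockwise.
Net moment of the loads = 96.34 N·m counterclockwise.
The upward force F acts at the left end, arm 2.61 m, giving F × 2.61 clockwise.
For rotational equilibrium, F × 2.61 = 96.34, so F = 96.34 / 2.61 = 36.9 N.

F ≈ 36.9 N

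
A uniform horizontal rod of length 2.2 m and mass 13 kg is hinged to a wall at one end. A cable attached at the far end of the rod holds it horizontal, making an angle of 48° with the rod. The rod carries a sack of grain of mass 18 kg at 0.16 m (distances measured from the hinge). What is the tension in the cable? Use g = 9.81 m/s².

About the hinge:
Beam weight: 13 × 9.81 = 127.5 N down at 1.1 m → arm 1.1 m, τ = 127.5 × 1.1 = 140.2 N·m clockwise.
Sack of grain: 18 × 9.81 = 176.6 N down at 0.16 m → arm 0.16 m, τ = 176.6 × 0.16 = 28.26 N·m clockwise.
Total clockwise load moment = 168.5 N·m.
The cable tension T acts at 2.2 m; only its component perpendicular to the rod, T sinθ, produces torque. sin 48° = 0.7431.
For rotational equilibrium, T × 2.2 × 0.7431 = 168.5, so T = 168.5 / 1.635 = 103 N.

T ≈ 103 N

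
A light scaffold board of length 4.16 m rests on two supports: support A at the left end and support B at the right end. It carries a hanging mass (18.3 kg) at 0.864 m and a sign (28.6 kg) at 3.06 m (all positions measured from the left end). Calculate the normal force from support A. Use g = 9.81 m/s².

R_A ≈ 216 N

Taking torques about support B:
Hanging mass: 18.3 × 9.81 = 179.5 N down at 0.864 m → arm 3.296 m, τ = 179.5 × 3.296 = 591.6 N·m counterclockwise.
Sign: 28.6 × 9.81 = 280.6 N down at 3.06 m → arm 1.1 m, τ = 280.6 × 1.1 = 308.7 N·m counterclockwise.
Net load moment about support B = 900.3 N·m counterclockwise.
Reaction R at support A is upward at 0 m, arm 4.16 m → moment R × 4.16 clockwise.
Setting net torque to zero: R × 4.16 = 900.3 → R = 216 N.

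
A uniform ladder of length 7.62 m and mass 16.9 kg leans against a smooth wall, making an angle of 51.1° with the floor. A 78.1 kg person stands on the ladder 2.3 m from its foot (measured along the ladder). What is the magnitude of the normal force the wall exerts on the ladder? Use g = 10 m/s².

Take moments about the foot of the ladder.
Ladder weight 16.9×10 = 169 N acts at 3.81 m along the ladder; its horizontal arm is 3.81·cos51.1° = 2.393 m → τ = 404.4 N·m clockwise.
Person: 78.1×10 = 781 N at 2.3 m → arm 1.444 m → τ = 1128 N·m clockwise.
Wall normal N acts horizontally at the top; its moment arm is the height L sinθ = 7.62·sin51.1° = 5.93 m, counterclockwise.
For rotational equilibrium, N × 5.93 = 1532, so N = 258 N.

N_wall ≈ 258 N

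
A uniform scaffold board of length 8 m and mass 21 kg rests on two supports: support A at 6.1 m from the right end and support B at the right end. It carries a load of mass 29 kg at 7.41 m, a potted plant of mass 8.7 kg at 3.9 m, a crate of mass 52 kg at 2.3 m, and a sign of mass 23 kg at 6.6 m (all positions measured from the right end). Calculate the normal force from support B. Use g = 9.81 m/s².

R_B ≈ 340 N

Take moments about support A.
Beam weight: 21 × 9.81 = 206 N down at 4 m → arm 2.1 m, τ = 206 × 2.1 = 432.6 N·m clockwise.
Load: 29 × 9.81 = 284.5 N down at 7.41 m → arm 1.31 m, τ = 284.5 × 1.31 = 372.7 N·m counterclockwise.
Potted plant: 8.7 × 9.81 = 85.35 N down at 3.9 m → arm 2.2 m, τ = 85.35 × 2.2 = 187.8 N·m clockwise.
Crate: 52 × 9.81 = 510.1 N down at 2.3 m → arm 3.8 m, τ = 510.1 × 3.8 = 1938 N·m clockwise.
Sign: 23 × 9.81 = 225.6 N down at 6.6 m → arm 0.5 m, τ = 225.6 × 0.5 = 112.8 N·m counterclockwise.
Net load moment about support A = 2073 N·m clockwise.
Reaction R at support B is upward at 0 m, arm 6.1 m → moment R × 6.1 counterclockwise.
For rotational equilibrium, R × 6.1 = 2073, so R = 340 N.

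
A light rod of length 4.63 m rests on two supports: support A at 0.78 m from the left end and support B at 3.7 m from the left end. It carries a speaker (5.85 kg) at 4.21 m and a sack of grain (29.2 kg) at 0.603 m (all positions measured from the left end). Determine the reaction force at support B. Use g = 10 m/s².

About support A:
Speaker: 5.85 × 10 = 58.5 N down at 4.21 m → arm 3.43 m, τ = 58.5 × 3.43 = 200.7 N·m clockwise.
Sack of grain: 29.2 × 10 = 292 N down at 0.603 m → arm 0.177 m, τ = 292 × 0.177 = 51.68 N·m counterclockwise.
Net load moment about support A = 149 N·m clockwise.
Reaction R at support B is upward at 3.7 m, arm 2.92 m → moment R × 2.92 counterclockwise.
For rotational equilibrium, R × 2.92 = 149, so R = 51 N.

R_B ≈ 51 N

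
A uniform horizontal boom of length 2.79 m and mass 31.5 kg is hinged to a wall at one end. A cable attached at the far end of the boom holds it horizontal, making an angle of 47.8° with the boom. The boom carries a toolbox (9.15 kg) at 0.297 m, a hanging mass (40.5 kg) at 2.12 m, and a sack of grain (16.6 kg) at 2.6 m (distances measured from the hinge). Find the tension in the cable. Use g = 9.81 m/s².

T ≈ 834 N

Sum moments about the hinge (the unknown hinge reaction has zero arm there).
Beam weight: 31.5 × 9.81 = 309 N down at 1.395 m → arm 1.395 m, τ = 309 × 1.395 = 431.1 N·m clockwise.
Toolbox: 9.15 × 9.81 = 89.76 N down at 0.297 m → arm 0.297 m, τ = 89.76 × 0.297 = 26.66 N·m clockwise.
Hanging mass: 40.5 × 9.81 = 397.3 N down at 2.12 m → arm 2.12 m, τ = 397.3 × 2.12 = 842.3 N·m clockwise.
Sack of grain: 16.6 × 9.81 = 162.8 N down at 2.6 m → arm 2.6 m, τ = 162.8 × 2.6 = 423.3 N·m clockwise.
Total clockwise load moment = 1723 N·m.
The cable tension T acts at 2.79 m; only its component perpendicular to the boom, T sinθ, produces torque. sin 47.8° = 0.7408.
For rotational equilibrium, T × 2.79 × 0.7408 = 1723, so T = 1723 / 2.067 = 834 N.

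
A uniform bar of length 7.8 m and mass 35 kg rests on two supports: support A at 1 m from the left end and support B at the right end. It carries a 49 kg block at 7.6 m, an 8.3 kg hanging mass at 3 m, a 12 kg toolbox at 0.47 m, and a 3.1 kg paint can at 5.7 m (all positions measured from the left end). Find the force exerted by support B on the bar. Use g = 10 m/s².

R_B ≈ 661 N

Choose support A as the axis so its reaction then has zero moment arm.
Beam weight: 35 × 10 = 350 N down at 3.9 m → arm 2.9 m, τ = 350 × 2.9 = 1015 N·m clockwise.
Block: 49 × 10 = 490 N down at 7.6 m → arm 6.6 m, τ = 490 × 6.6 = 3234 N·m clockwise.
Hanging mass: 8.3 × 10 = 83 N down at 3 m → arm 2 m, τ = 83 × 2 = 166 N·m clockwise.
Toolbox: 12 × 10 = 120 N down at 0.47 m → arm 0.53 m, τ = 120 × 0.53 = 63.6 N·m counterclockwise.
Paint can: 3.1 × 10 = 31 N down at 5.7 m → arm 4.7 m, τ = 31 × 4.7 = 145.7 N·m clockwise.
Net load moment about support A = 4497 N·m clockwise.
Reaction R at support B is upward at 7.8 m, arm 6.8 m → moment R × 6.8 counterclockwise.
Balancing moments: R × 6.8 = 4497, giving R = 661 N.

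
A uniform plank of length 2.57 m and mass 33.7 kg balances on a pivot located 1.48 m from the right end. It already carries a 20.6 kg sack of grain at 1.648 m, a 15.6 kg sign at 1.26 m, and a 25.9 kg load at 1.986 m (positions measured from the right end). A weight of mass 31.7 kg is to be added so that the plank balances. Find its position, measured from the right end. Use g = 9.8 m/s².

Taking torques about the pivot (at 1.48 m from the right end):
Beam weight: 33.7 × 9.8 = 330.3 N down at 1.285 m → arm 0.195 m, τ = 330.3 × 0.195 = 64.41 N·m clockwise.
Sack of grain: 20.6 × 9.8 = 201.9 N down at 1.648 m → arm 0.168 m, τ = 201.9 × 0.168 = 33.92 N·m counterclockwise.
Sign: 15.6 × 9.8 = 152.9 N down at 1.26 m → arm 0.22 m, τ = 152.9 × 0.22 = 33.64 N·m clockwise.
Load: 25.9 × 9.8 = 253.8 N down at 1.986 m → arm 0.506 m, τ = 253.8 × 0.506 = 128.4 N·m counterclockwise.
Net moment of existing loads = 64.27 N·m counterclockwise.
The weight weighs 31.7 × 9.8 = 310.7 N and must supply an equal clockwise moment, so its lever arm about the pivot is 64.27 / 310.7 = 0.207 m.
That puts it at 1.48 − 0.207 = 1.27 m from the right end.

x ≈ 1.27 m from the right end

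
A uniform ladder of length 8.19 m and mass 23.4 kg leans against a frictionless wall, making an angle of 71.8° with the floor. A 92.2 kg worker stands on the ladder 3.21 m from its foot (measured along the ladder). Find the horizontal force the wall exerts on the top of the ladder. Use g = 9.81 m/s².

N_wall ≈ 154 N

Sum moments about the foot of the ladder (the floor normal and friction both act there and drop out).
Ladder weight 23.4×9.81 = 229.6 N acts at 4.095 m along the ladder; its horizontal arm is 4.095·cos71.8° = 1.279 m → τ = 293.7 N·m clockwise.
Worker: 92.2×9.81 = 904.5 N at 3.21 m → arm 1.003 m → τ = 907.2 N·m clockwise.
Wall normal N acts horizontally at the top; its moment arm is the height L sinθ = 8.19·sin71.8° = 7.78 m, counterclockwise.
For rotational equilibrium, N × 7.78 = 1201, so N = 154 N.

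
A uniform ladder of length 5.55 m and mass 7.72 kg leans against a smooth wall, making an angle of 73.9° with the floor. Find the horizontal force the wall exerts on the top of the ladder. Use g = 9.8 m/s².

Sum moments about the foot of the ladder (the floor normal and friction both act there and drop out).
Ladder weight 7.72×9.8 = 75.66 N acts at 2.775 m along the ladder; its horizontal arm is 2.775·cos73.9° = 0.7695 m → τ = 58.22 N·m clockwise.
Wall normal N acts horizontally at the top; its moment arm is the height L sinθ = 5.55·sin73.9° = 5.332 m, counterclockwise.
Setting net torque to zero: N × 5.332 = 58.22 → N = 10.9 N.

N_wall ≈ 10.9 N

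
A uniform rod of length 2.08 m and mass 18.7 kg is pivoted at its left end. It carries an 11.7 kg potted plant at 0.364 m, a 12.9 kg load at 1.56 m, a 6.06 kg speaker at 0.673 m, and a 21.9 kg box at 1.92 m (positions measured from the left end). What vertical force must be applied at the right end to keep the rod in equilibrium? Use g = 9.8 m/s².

F ≈ 424 N

Sum moments about the left end (the unknown pivot reaction has zero arm there).
Beam weight: 18.7 × 9.8 = 183.3 N down at 1.04 m → arm 1.04 m, τ = 183.3 × 1.04 = 190.6 N·m clockwise.
Potted plant: 11.7 × 9.8 = 114.7 N down at 0.364 m → arm 0.364 m, τ = 114.7 × 0.364 = 41.75 N·m clockwise.
Load: 12.9 × 9.8 = 126.4 N down at 1.56 m → arm 1.56 m, τ = 126.4 × 1.56 = 197.2 N·m clockwise.
Speaker: 6.06 × 9.8 = 59.39 N down at 0.673 m → arm 0.673 m, τ = 59.39 × 0.673 = 39.97 N·m clockwise.
Box: 21.9 × 9.8 = 214.6 N down at 1.92 m → arm 1.92 m, τ = 214.6 × 1.92 = 412 N·m clockwise.
Net moment of the loads = 881.5 N·m clockwise.
The upward force F acts at the right end, arm 2.08 m, giving F × 2.08 counterclockwise.
For rotational equilibrium, F × 2.08 = 881.5, so F = 881.5 / 2.08 = 424 N.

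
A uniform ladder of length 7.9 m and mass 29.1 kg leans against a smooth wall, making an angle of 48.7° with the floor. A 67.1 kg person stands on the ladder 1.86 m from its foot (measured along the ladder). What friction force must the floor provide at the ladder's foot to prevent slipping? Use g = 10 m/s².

Take moments about the foot of the ladder.
Ladder weight 29.1×10 = 291 N acts at 3.95 m along the ladder; its horizontal arm is 3.95·cos48.7° = 2.607 m → τ = 758.6 N·m clockwise.
Person: 67.1×10 = 671 N at 1.86 m → arm 1.228 m → τ = 824 N·m clockwise.
Wall normal N acts horizontally at the top; its moment arm is the height L sinθ = 7.9·sin48.7° = 5.935 m, counterclockwise.
Balancing moments: N × 5.935 = 1583, giving N = 267 N.
ΣFx = 0: friction at the foot balances the wall's push, so f = N_wall = 267 N.

f ≈ 267 N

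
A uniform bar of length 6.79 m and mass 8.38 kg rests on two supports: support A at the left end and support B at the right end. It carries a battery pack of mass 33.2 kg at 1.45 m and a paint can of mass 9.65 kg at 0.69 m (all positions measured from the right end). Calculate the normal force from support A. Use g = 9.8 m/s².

Taking torques about support B:
Beam weight: 8.38 × 9.8 = 82.12 N down at 3.395 m → arm 3.395 m, τ = 82.12 × 3.395 = 278.8 N·m counterclockwise.
Battery pack: 33.2 × 9.8 = 325.4 N down at 1.45 m → arm 1.45 m, τ = 325.4 × 1.45 = 471.8 N·m counterclockwise.
Paint can: 9.65 × 9.8 = 94.57 N down at 0.69 m → arm 0.69 m, τ = 94.57 × 0.69 = 65.25 N·m counterclockwise.
Net load moment about support B = 815.9 N·m counterclockwise.
Reaction R at support A is upward at 6.79 m, arm 6.79 m → moment R × 6.79 clockwise.
Balancing moments: R × 6.79 = 815.9, giving R = 120 N.

R_A ≈ 120 N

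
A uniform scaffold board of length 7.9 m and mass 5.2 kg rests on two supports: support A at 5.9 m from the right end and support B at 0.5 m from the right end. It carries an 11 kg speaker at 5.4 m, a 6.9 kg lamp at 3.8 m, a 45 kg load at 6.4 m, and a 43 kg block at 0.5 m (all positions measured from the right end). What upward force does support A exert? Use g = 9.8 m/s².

Sum moments about support B (its reaction then has zero moment arm).
Beam weight: 5.2 × 9.8 = 50.96 N down at 3.95 m → arm 3.45 m, τ = 50.96 × 3.45 = 175.8 N·m counterclockwise.
Speaker: 11 × 9.8 = 107.8 N down at 5.4 m → arm 4.9 m, τ = 107.8 × 4.9 = 528.2 N·m counterclockwise.
Lamp: 6.9 × 9.8 = 67.62 N down at 3.8 m → arm 3.3 m, τ = 67.62 × 3.3 = 223.1 N·m counterclockwise.
Load: 45 × 9.8 = 441 N down at 6.4 m → arm 5.9 m, τ = 441 × 5.9 = 2602 N·m counterclockwise.
Block: acts at the support B, moment arm 0 → no torque.
Net load moment about support B = 3529 N·m counterclockwise.
Reaction R at support A is upward at 5.9 m, arm 5.4 m → moment R × 5.4 clockwise.
Balancing moments: R × 5.4 = 3529, giving R = 654 N.

R_A ≈ 654 N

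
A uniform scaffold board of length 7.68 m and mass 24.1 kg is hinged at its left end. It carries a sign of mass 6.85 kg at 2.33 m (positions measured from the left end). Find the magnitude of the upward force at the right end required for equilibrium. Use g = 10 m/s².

Sum moments about the left end (the unknown pivot reaction has zero arm there).
Beam weight: 24.1 × 10 = 241 N down at 3.84 m → arm 3.84 m, τ = 241 × 3.84 = 925.4 N·m clockwise.
Sign: 6.85 × 10 = 68.5 N down at 2.33 m → arm 2.33 m, τ = 68.5 × 2.33 = 159.6 N·m clockwise.
Net moment of the loads = 1085 N·m clockwise.
The upward force F acts at the right end, arm 7.68 m, giving F × 7.68 counterclockwise.
For rotational equilibrium, F × 7.68 = 1085, so F = 1085 / 7.68 = 141 N.

F ≈ 141 N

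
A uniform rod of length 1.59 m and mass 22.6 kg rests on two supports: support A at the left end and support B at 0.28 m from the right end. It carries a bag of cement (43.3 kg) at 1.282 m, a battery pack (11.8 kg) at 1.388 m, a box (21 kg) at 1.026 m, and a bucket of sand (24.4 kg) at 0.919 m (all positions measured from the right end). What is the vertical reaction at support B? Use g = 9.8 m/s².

Taking torques about support A:
Beam weight: 22.6 × 9.8 = 221.5 N down at 0.795 m → arm 0.795 m, τ = 221.5 × 0.795 = 176.1 N·m clockwise.
Bag of cement: 43.3 × 9.8 = 424.3 N down at 1.282 m → arm 0.308 m, τ = 424.3 × 0.308 = 130.7 N·m clockwise.
Battery pack: 11.8 × 9.8 = 115.6 N down at 1.388 m → arm 0.202 m, τ = 115.6 × 0.202 = 23.35 N·m clockwise.
Box: 21 × 9.8 = 205.8 N down at 1.026 m → arm 0.564 m, τ = 205.8 × 0.564 = 116.1 N·m clockwise.
Bucket of sand: 24.4 × 9.8 = 239.1 N down at 0.919 m → arm 0.671 m, τ = 239.1 × 0.671 = 160.4 N·m clockwise.
Net load moment about support A = 606.6 N·m clockwise.
Reaction R at support B is upward at 0.28 m, arm 1.31 m → moment R × 1.31 counterclockwise.
For rotational equilibrium, R × 1.31 = 606.6, so R = 463 N.

R_B ≈ 463 N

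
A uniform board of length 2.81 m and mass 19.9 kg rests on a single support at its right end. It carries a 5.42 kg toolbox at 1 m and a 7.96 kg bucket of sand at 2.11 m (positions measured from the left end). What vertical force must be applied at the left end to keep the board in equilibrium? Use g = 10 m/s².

Take moments about the right end.
Beam weight: 19.9 × 10 = 199 N down at 1.405 m → arm 1.405 m, τ = 199 × 1.405 = 279.6 N·m counterclockwise.
Toolbox: 5.42 × 10 = 54.2 N down at 1 m → arm 1.81 m, τ = 54.2 × 1.81 = 98.1 N·m counterclockwise.
Bucket of sand: 7.96 × 10 = 79.6 N down at 2.11 m → arm 0.7 m, τ = 79.6 × 0.7 = 55.72 N·m counterclockwise.
Net moment of the loads = 433.4 N·m counterclockwise.
The upward force F acts at the left end, arm 2.81 m, giving F × 2.81 clockwise.
Setting net torque to zero: F × 2.81 = 433.4 → F = 433.4 / 2.81 = 154 N.

F ≈ 154 N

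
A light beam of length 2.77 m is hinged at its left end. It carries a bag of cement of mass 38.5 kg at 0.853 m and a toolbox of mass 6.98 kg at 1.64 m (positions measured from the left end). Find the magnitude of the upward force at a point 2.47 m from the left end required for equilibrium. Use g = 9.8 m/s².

F ≈ 176 N

Taking torques about the left end:
Bag of cement: 38.5 × 9.8 = 377.3 N down at 0.853 m → arm 0.853 m, τ = 377.3 × 0.853 = 321.8 N·m clockwise.
Toolbox: 6.98 × 9.8 = 68.4 N down at 1.64 m → arm 1.64 m, τ = 68.4 × 1.64 = 112.2 N·m clockwise.
Net moment of the loads = 434 N·m clockwise.
The upward force F acts at a point 2.47 m from the left end, arm 2.47 m, giving F × 2.47 counterclockwise.
Στ = 0 ⇒ F × 2.47 = 434 ⇒ F = 434 / 2.47 = 176 N.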